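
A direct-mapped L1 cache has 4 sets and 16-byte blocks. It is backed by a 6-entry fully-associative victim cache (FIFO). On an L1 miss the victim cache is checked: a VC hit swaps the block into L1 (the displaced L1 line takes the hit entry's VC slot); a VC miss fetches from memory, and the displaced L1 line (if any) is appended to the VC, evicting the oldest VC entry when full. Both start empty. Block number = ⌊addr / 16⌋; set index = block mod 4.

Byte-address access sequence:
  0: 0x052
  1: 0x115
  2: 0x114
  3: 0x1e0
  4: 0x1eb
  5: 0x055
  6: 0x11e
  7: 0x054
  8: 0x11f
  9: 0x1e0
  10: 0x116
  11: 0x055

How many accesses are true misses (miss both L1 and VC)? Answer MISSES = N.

MISSES = 3

0: 0x52 (blk 5, set 1) → MISS  vc=[]
1: 0x115 (blk 17, set 1) → MISS  vc=[5]
2: 0x114 (blk 17, set 1) → L1-HIT  vc=[5]
3: 0x1e0 (blk 30, set 2) → MISS  vc=[5]
4: 0x1eb (blk 30, set 2) → L1-HIT  vc=[5]
5: 0x55 (blk 5, set 1) → VC-HIT  vc=[17]
6: 0x11e (blk 17, set 1) → VC-HIT  vc=[5]
7: 0x54 (blk 5, set 1) → VC-HIT  vc=[17]
8: 0x11f (blk 17, set 1) → VC-HIT  vc=[5]
9: 0x1e0 (blk 30, set 2) → L1-HIT  vc=[5]
10: 0x116 (blk 17, set 1) → L1-HIT  vc=[5]
11: 0x55 (blk 5, set 1) → VC-HIT  vc=[17]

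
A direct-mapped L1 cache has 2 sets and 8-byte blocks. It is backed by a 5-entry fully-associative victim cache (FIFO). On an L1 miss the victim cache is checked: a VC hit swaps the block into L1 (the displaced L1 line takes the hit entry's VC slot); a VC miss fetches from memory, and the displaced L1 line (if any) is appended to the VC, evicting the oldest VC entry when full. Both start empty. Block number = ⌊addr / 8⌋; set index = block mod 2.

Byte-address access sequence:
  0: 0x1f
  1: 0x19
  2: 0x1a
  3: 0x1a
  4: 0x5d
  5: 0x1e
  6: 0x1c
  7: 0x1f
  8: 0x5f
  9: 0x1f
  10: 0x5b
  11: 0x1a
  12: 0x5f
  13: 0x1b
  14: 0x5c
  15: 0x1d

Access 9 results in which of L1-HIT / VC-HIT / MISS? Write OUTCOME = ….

0: 0x1f (blk 3, set 1) → MISS  vc=[]
1: 0x19 (blk 3, set 1) → L1-HIT  vc=[]
2: 0x1a (blk 3, set 1) → L1-HIT  vc=[]
3: 0x1a (blk 3, set 1) → L1-HIT  vc=[]
4: 0x5d (blk 11, set 1) → MISS  vc=[3]
5: 0x1e (blk 3, set 1) → VC-HIT  vc=[11]
6: 0x1c (blk 3, set 1) → L1-HIT  vc=[11]
7: 0x1f (blk 3, set 1) → L1-HIT  vc=[11]
8: 0x5f (blk 11, set 1) → VC-HIT  vc=[3]
9: 0x1f (blk 3, set 1) → VC-HIT  vc=[11]
10: 0x5b (blk 11, set 1) → VC-HIT  vc=[3]
11: 0x1a (blk 3, set 1) → VC-HIT  vc=[11]
12: 0x5f (blk 11, set 1) → VC-HIT  vc=[3]
13: 0x1b (blk 3, set 1) → VC-HIT  vc=[11]
14: 0x5c (blk 11, set 1) → VC-HIT  vc=[3]
15: 0x1d (blk 3, set 1) → VC-HIT  vc=[11]

OUTCOME = VC-HIT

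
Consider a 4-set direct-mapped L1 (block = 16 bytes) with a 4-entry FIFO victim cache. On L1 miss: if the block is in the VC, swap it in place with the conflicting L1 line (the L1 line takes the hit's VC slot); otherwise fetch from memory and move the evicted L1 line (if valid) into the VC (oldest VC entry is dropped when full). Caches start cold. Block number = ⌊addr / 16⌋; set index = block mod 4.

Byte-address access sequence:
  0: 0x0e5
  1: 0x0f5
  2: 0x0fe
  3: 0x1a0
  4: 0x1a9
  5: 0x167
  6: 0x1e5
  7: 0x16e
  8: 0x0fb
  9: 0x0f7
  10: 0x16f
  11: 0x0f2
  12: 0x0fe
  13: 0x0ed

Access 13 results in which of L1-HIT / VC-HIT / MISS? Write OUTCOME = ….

OUTCOME = VC-HIT

0: 0xe5 (blk 14, set 2) → MISS  vc=[]
1: 0xf5 (blk 15, set 3) → MISS  vc=[]
2: 0xfe (blk 15, set 3) → L1-HIT  vc=[]
3: 0x1a0 (blk 26, set 2) → MISS  vc=[14]
4: 0x1a9 (blk 26, set 2) → L1-HIT  vc=[14]
5: 0x167 (blk 22, set 2) → MISS  vc=[14, 26]
6: 0x1e5 (blk 30, set 2) → MISS  vc=[14, 26, 22]
7: 0x16e (blk 22, set 2) → VC-HIT  vc=[14, 26, 30]
8: 0xfb (blk 15, set 3) → L1-HIT  vc=[14, 26, 30]
9: 0xf7 (blk 15, set 3) → L1-HIT  vc=[14, 26, 30]
10: 0x16f (blk 22, set 2) → L1-HIT  vc=[14, 26, 30]
11: 0xf2 (blk 15, set 3) → L1-HIT  vc=[14, 26, 30]
12: 0xfe (blk 15, set 3) → L1-HIT  vc=[14, 26, 30]
13: 0xed (blk 14, set 2) → VC-HIT  vc=[22, 26, 30]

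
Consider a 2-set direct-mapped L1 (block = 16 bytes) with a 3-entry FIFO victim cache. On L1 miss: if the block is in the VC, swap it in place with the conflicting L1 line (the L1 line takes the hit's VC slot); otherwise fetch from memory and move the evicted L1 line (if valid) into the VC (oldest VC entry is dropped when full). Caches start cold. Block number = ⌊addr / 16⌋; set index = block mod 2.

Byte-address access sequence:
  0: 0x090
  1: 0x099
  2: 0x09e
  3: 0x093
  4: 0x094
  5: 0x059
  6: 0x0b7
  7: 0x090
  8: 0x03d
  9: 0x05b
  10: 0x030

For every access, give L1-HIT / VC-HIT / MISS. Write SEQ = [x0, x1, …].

SEQ = [MISS, L1-HIT, L1-HIT, L1-HIT, L1-HIT, MISS, MISS, VC-HIT, MISS, VC-HIT, VC-HIT]

0: 0x90 (blk 9, set 1) → MISS  vc=[]
1: 0x99 (blk 9, set 1) → L1-HIT  vc=[]
2: 0x9e (blk 9, set 1) → L1-HIT  vc=[]
3: 0x93 (blk 9, set 1) → L1-HIT  vc=[]
4: 0x94 (blk 9, set 1) → L1-HIT  vc=[]
5: 0x59 (blk 5, set 1) → MISS  vc=[9]
6: 0xb7 (blk 11, set 1) → MISS  vc=[9, 5]
7: 0x90 (blk 9, set 1) → VC-HIT  vc=[11, 5]
8: 0x3d (blk 3, set 1) → MISS  vc=[11, 5, 9]
9: 0x5b (blk 5, set 1) → VC-HIT  vc=[11, 3, 9]
10: 0x30 (blk 3, set 1) → VC-HIT  vc=[11, 5, 9]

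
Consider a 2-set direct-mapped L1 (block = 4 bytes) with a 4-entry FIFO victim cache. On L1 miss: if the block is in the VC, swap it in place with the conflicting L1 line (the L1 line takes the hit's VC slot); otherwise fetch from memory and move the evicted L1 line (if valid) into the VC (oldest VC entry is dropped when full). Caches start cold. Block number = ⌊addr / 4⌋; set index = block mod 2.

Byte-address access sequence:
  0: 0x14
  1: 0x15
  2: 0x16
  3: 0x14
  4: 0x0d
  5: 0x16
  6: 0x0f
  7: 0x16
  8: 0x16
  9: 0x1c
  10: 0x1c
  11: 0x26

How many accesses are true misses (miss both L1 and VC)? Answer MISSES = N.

#0 0x14→b5/s1 MISS; vc=[]
#1 0x15→b5/s1 L1-HIT; vc=[]
#2 0x16→b5/s1 L1-HIT; vc=[]
#3 0x14→b5/s1 L1-HIT; vc=[]
#4 0xd→b3/s1 MISS; vc=[5]
#5 0x16→b5/s1 VC-HIT; vc=[3]
#6 0xf→b3/s1 VC-HIT; vc=[5]
#7 0x16→b5/s1 VC-HIT; vc=[3]
#8 0x16→b5/s1 L1-HIT; vc=[3]
#9 0x1c→b7/s1 MISS; vc=[3,5]
#10 0x1c→b7/s1 L1-HIT; vc=[3,5]
#11 0x26→b9/s1 MISS; vc=[3,5,7]

MISSES = 4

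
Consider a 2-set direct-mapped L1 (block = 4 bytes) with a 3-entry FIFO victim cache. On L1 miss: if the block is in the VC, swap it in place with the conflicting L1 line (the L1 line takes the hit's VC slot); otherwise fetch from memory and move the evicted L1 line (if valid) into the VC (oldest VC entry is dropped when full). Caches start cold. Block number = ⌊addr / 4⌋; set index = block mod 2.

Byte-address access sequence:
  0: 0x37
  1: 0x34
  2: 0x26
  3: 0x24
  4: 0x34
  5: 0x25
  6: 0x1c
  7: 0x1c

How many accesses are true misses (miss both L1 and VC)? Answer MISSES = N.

#0 0x37→b13/s1 MISS; vc=[]
#1 0x34→b13/s1 L1-HIT; vc=[]
#2 0x26→b9/s1 MISS; vc=[13]
#3 0x24→b9/s1 L1-HIT; vc=[13]
#4 0x34→b13/s1 VC-HIT; vc=[9]
#5 0x25→b9/s1 VC-HIT; vc=[13]
#6 0x1c→b7/s1 MISS; vc=[13,9]
#7 0x1c→b7/s1 L1-HIT; vc=[13,9]

MISSES = 3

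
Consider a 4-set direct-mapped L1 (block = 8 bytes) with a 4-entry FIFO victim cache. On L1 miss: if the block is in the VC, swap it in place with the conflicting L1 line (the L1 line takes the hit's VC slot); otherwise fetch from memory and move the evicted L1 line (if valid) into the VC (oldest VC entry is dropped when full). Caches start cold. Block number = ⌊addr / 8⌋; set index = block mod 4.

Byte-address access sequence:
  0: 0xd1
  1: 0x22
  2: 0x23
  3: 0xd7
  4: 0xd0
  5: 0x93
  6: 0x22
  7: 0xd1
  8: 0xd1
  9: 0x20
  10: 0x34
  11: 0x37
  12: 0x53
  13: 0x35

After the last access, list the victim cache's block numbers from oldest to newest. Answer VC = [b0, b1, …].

VC = [18, 26, 10]

  [0] addr=0xd1 blk=26 s=2: MISS | VC []
  [1] addr=0x22 blk=4 s=0: MISS | VC []
  [2] addr=0x23 blk=4 s=0: L1-HIT | VC []
  [3] addr=0xd7 blk=26 s=2: L1-HIT | VC []
  [4] addr=0xd0 blk=26 s=2: L1-HIT | VC []
  [5] addr=0x93 blk=18 s=2: MISS | VC [26]
  [6] addr=0x22 blk=4 s=0: L1-HIT | VC [26]
  [7] addr=0xd1 blk=26 s=2: VC-HIT | VC [18]
  [8] addr=0xd1 blk=26 s=2: L1-HIT | VC [18]
  [9] addr=0x20 blk=4 s=0: L1-HIT | VC [18]
  [10] addr=0x34 blk=6 s=2: MISS | VC [18, 26]
  [11] addr=0x37 blk=6 s=2: L1-HIT | VC [18, 26]
  [12] addr=0x53 blk=10 s=2: MISS | VC [18, 26, 6]
  [13] addr=0x35 blk=6 s=2: VC-HIT | VC [18, 26, 10]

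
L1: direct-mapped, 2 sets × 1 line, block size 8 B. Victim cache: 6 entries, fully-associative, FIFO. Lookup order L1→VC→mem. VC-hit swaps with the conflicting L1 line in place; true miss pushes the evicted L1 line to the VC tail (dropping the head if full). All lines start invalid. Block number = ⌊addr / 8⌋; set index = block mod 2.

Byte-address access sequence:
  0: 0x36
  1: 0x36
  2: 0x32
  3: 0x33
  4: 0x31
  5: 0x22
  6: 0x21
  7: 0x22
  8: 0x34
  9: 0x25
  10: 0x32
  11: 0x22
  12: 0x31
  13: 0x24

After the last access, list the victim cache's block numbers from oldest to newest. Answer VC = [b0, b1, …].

VC = [6]

0: 0x36 (blk 6, set 0) → MISS  vc=[]
1: 0x36 (blk 6, set 0) → L1-HIT  vc=[]
2: 0x32 (blk 6, set 0) → L1-HIT  vc=[]
3: 0x33 (blk 6, set 0) → L1-HIT  vc=[]
4: 0x31 (blk 6, set 0) → L1-HIT  vc=[]
5: 0x22 (blk 4, set 0) → MISS  vc=[6]
6: 0x21 (blk 4, set 0) → L1-HIT  vc=[6]
7: 0x22 (blk 4, set 0) → L1-HIT  vc=[6]
8: 0x34 (blk 6, set 0) → VC-HIT  vc=[4]
9: 0x25 (blk 4, set 0) → VC-HIT  vc=[6]
10: 0x32 (blk 6, set 0) → VC-HIT  vc=[4]
11: 0x22 (blk 4, set 0) → VC-HIT  vc=[6]
12: 0x31 (blk 6, set 0) → VC-HIT  vc=[4]
13: 0x24 (blk 4, set 0) → VC-HIT  vc=[6]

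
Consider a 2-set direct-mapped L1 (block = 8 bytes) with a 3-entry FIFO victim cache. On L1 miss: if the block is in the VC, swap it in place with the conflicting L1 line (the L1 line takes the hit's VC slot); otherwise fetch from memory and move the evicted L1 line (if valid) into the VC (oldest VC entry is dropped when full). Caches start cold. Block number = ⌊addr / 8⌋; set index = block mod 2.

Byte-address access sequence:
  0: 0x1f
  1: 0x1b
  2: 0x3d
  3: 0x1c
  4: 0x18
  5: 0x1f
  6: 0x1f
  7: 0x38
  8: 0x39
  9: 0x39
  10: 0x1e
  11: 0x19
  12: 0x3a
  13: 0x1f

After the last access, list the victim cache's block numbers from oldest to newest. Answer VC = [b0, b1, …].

0: 0x1f (blk 3, set 1) → MISS  vc=[]
1: 0x1b (blk 3, set 1) → L1-HIT  vc=[]
2: 0x3d (blk 7, set 1) → MISS  vc=[3]
3: 0x1c (blk 3, set 1) → VC-HIT  vc=[7]
4: 0x18 (blk 3, set 1) → L1-HIT  vc=[7]
5: 0x1f (blk 3, set 1) → L1-HIT  vc=[7]
6: 0x1f (blk 3, set 1) → L1-HIT  vc=[7]
7: 0x38 (blk 7, set 1) → VC-HIT  vc=[3]
8: 0x39 (blk 7, set 1) → L1-HIT  vc=[3]
9: 0x39 (blk 7, set 1) → L1-HIT  vc=[3]
10: 0x1e (blk 3, set 1) → VC-HIT  vc=[7]
11: 0x19 (blk 3, set 1) → L1-HIT  vc=[7]
12: 0x3a (blk 7, set 1) → VC-HIT  vc=[3]
13: 0x1f (blk 3, set 1) → VC-HIT  vc=[7]

VC = [7]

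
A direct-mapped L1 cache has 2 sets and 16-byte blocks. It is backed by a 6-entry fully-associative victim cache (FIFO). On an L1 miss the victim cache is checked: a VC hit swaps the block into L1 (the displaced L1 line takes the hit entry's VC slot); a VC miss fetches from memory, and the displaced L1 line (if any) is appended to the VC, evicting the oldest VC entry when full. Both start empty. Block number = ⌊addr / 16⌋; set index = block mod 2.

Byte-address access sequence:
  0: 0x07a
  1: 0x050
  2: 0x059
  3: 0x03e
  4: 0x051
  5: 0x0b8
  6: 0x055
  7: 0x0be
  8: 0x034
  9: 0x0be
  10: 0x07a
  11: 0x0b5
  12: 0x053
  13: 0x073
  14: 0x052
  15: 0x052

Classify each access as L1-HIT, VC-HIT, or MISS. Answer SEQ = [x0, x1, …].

0: 0x7a (blk 7, set 1) → MISS  vc=[]
1: 0x50 (blk 5, set 1) → MISS  vc=[7]
2: 0x59 (blk 5, set 1) → L1-HIT  vc=[7]
3: 0x3e (blk 3, set 1) → MISS  vc=[7, 5]
4: 0x51 (blk 5, set 1) → VC-HIT  vc=[7, 3]
5: 0xb8 (blk 11, set 1) → MISS  vc=[7, 3, 5]
6: 0x55 (blk 5, set 1) → VC-HIT  vc=[7, 3, 11]
7: 0xbe (blk 11, set 1) → VC-HIT  vc=[7, 3, 5]
8: 0x34 (blk 3, set 1) → VC-HIT  vc=[7, 11, 5]
9: 0xbe (blk 11, set 1) → VC-HIT  vc=[7, 3, 5]
10: 0x7a (blk 7, set 1) → VC-HIT  vc=[11, 3, 5]
11: 0xb5 (blk 11, set 1) → VC-HIT  vc=[7, 3, 5]
12: 0x53 (blk 5, set 1) → VC-HIT  vc=[7, 3, 11]
13: 0x73 (blk 7, set 1) → VC-HIT  vc=[5, 3, 11]
14: 0x52 (blk 5, set 1) → VC-HIT  vc=[7, 3, 11]
15: 0x52 (blk 5, set 1) → L1-HIT  vc=[7, 3, 11]

SEQ = [MISS, MISS, L1-HIT, MISS, VC-HIT, MISS, VC-HIT, VC-HIT, VC-HIT, VC-HIT, VC-HIT, VC-HIT, VC-HIT, VC-HIT, VC-HIT, L1-HIT]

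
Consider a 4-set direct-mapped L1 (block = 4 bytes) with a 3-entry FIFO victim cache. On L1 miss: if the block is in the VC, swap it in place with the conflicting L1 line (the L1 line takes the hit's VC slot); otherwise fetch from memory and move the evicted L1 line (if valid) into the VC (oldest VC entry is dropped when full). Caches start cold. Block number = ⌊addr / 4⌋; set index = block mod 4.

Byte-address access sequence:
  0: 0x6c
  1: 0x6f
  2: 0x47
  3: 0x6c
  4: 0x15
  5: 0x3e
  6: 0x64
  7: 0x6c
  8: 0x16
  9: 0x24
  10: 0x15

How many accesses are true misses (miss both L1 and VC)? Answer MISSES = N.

MISSES = 6

  [0] addr=0x6c blk=27 s=3: MISS | VC []
  [1] addr=0x6f blk=27 s=3: L1-HIT | VC []
  [2] addr=0x47 blk=17 s=1: MISS | VC []
  [3] addr=0x6c blk=27 s=3: L1-HIT | VC []
  [4] addr=0x15 blk=5 s=1: MISS | VC [17]
  [5] addr=0x3e blk=15 s=3: MISS | VC [17, 27]
  [6] addr=0x64 blk=25 s=1: MISS | VC [17, 27, 5]
  [7] addr=0x6c blk=27 s=3: VC-HIT | VC [17, 15, 5]
  [8] addr=0x16 blk=5 s=1: VC-HIT | VC [17, 15, 25]
  [9] addr=0x24 blk=9 s=1: MISS | VC [15, 25, 5]
  [10] addr=0x15 blk=5 s=1: VC-HIT | VC [15, 25, 9]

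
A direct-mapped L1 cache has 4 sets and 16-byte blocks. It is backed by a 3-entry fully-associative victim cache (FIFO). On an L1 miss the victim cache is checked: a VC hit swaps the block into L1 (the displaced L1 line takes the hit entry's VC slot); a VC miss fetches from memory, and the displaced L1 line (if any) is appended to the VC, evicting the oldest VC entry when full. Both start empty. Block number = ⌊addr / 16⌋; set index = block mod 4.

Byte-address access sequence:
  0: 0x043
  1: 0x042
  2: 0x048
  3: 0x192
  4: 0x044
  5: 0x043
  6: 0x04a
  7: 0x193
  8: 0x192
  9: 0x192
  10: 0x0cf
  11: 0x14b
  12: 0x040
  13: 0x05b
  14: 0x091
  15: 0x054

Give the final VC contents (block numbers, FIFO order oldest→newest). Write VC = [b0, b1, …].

  [0] addr=0x43 blk=4 s=0: MISS | VC []
  [1] addr=0x42 blk=4 s=0: L1-HIT | VC []
  [2] addr=0x48 blk=4 s=0: L1-HIT | VC []
  [3] addr=0x192 blk=25 s=1: MISS | VC []
  [4] addr=0x44 blk=4 s=0: L1-HIT | VC []
  [5] addr=0x43 blk=4 s=0: L1-HIT | VC []
  [6] addr=0x4a blk=4 s=0: L1-HIT | VC []
  [7] addr=0x193 blk=25 s=1: L1-HIT | VC []
  [8] addr=0x192 blk=25 s=1: L1-HIT | VC []
  [9] addr=0x192 blk=25 s=1: L1-HIT | VC []
  [10] addr=0xcf blk=12 s=0: MISS | VC [4]
  [11] addr=0x14b blk=20 s=0: MISS | VC [4, 12]
  [12] addr=0x40 blk=4 s=0: VC-HIT | VC [20, 12]
  [13] addr=0x5b blk=5 s=1: MISS | VC [20, 12, 25]
  [14] addr=0x91 blk=9 s=1: MISS | VC [12, 25, 5]
  [15] addr=0x54 blk=5 s=1: VC-HIT | VC [12, 25, 9]

VC = [12, 25, 9]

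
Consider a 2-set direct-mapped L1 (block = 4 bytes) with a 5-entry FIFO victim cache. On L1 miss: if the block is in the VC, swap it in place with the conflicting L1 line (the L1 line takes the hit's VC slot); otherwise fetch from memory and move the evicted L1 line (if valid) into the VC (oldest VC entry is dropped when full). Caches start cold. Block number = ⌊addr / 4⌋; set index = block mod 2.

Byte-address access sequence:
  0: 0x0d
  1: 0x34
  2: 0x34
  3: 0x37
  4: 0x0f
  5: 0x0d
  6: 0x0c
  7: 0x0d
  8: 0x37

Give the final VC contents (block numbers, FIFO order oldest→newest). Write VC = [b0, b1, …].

#0 0xd→b3/s1 MISS; vc=[]
#1 0x34→b13/s1 MISS; vc=[3]
#2 0x34→b13/s1 L1-HIT; vc=[3]
#3 0x37→b13/s1 L1-HIT; vc=[3]
#4 0xf→b3/s1 VC-HIT; vc=[13]
#5 0xd→b3/s1 L1-HIT; vc=[13]
#6 0xc→b3/s1 L1-HIT; vc=[13]
#7 0xd→b3/s1 L1-HIT; vc=[13]
#8 0x37→b13/s1 VC-HIT; vc=[3]

VC = [3]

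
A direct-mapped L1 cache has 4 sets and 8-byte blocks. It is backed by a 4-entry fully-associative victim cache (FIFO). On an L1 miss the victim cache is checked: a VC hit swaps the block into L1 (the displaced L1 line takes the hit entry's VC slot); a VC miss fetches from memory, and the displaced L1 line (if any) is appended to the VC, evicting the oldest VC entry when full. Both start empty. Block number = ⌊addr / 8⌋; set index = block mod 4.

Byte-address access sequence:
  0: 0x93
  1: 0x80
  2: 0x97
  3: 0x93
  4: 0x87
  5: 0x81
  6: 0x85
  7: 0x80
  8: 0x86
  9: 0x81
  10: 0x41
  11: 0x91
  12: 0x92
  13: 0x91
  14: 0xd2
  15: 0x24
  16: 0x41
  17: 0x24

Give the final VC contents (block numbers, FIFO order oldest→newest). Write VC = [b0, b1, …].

0: 0x93 (blk 18, set 2) → MISS  vc=[]
1: 0x80 (blk 16, set 0) → MISS  vc=[]
2: 0x97 (blk 18, set 2) → L1-HIT  vc=[]
3: 0x93 (blk 18, set 2) → L1-HIT  vc=[]
4: 0x87 (blk 16, set 0) → L1-HIT  vc=[]
5: 0x81 (blk 16, set 0) → L1-HIT  vc=[]
6: 0x85 (blk 16, set 0) → L1-HIT  vc=[]
7: 0x80 (blk 16, set 0) → L1-HIT  vc=[]
8: 0x86 (blk 16, set 0) → L1-HIT  vc=[]
9: 0x81 (blk 16, set 0) → L1-HIT  vc=[]
10: 0x41 (blk 8, set 0) → MISS  vc=[16]
11: 0x91 (blk 18, set 2) → L1-HIT  vc=[16]
12: 0x92 (blk 18, set 2) → L1-HIT  vc=[16]
13: 0x91 (blk 18, set 2) → L1-HIT  vc=[16]
14: 0xd2 (blk 26, set 2) → MISS  vc=[16, 18]
15: 0x24 (blk 4, set 0) → MISS  vc=[16, 18, 8]
16: 0x41 (blk 8, set 0) → VC-HIT  vc=[16, 18, 4]
17: 0x24 (blk 4, set 0) → VC-HIT  vc=[16, 18, 8]

VC = [16, 18, 8]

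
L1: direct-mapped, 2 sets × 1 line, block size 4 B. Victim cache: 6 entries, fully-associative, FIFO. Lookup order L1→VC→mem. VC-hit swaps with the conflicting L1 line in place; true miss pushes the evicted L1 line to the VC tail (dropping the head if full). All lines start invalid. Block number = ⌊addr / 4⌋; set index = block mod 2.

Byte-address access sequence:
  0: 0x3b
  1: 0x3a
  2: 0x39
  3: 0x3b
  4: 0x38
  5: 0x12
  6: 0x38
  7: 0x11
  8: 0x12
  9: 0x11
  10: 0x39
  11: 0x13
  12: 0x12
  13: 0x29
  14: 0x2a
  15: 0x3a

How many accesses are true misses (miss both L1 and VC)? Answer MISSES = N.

MISSES = 3

  [0] addr=0x3b blk=14 s=0: MISS | VC []
  [1] addr=0x3a blk=14 s=0: L1-HIT | VC []
  [2] addr=0x39 blk=14 s=0: L1-HIT | VC []
  [3] addr=0x3b blk=14 s=0: L1-HIT | VC []
  [4] addr=0x38 blk=14 s=0: L1-HIT | VC []
  [5] addr=0x12 blk=4 s=0: MISS | VC [14]
  [6] addr=0x38 blk=14 s=0: VC-HIT | VC [4]
  [7] addr=0x11 blk=4 s=0: VC-HIT | VC [14]
  [8] addr=0x12 blk=4 s=0: L1-HIT | VC [14]
  [9] addr=0x11 blk=4 s=0: L1-HIT | VC [14]
  [10] addr=0x39 blk=14 s=0: VC-HIT | VC [4]
  [11] addr=0x13 blk=4 s=0: VC-HIT | VC [14]
  [12] addr=0x12 blk=4 s=0: L1-HIT | VC [14]
  [13] addr=0x29 blk=10 s=0: MISS | VC [14, 4]
  [14] addr=0x2a blk=10 s=0: L1-HIT | VC [14, 4]
  [15] addr=0x3a blk=14 s=0: VC-HIT | VC [10, 4]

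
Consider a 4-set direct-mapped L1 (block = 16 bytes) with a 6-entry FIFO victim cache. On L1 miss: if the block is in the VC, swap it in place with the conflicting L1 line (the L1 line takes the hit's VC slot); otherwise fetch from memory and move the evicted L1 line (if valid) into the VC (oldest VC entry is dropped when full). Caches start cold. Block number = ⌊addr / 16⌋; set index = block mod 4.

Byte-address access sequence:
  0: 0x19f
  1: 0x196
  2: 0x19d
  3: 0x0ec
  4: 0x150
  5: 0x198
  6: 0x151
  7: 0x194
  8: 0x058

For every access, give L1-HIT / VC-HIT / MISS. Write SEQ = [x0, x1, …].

#0 0x19f→b25/s1 MISS; vc=[]
#1 0x196→b25/s1 L1-HIT; vc=[]
#2 0x19d→b25/s1 L1-HIT; vc=[]
#3 0xec→b14/s2 MISS; vc=[]
#4 0x150→b21/s1 MISS; vc=[25]
#5 0x198→b25/s1 VC-HIT; vc=[21]
#6 0x151→b21/s1 VC-HIT; vc=[25]
#7 0x194→b25/s1 VC-HIT; vc=[21]
#8 0x58→b5/s1 MISS; vc=[21,25]

SEQ = [MISS, L1-HIT, L1-HIT, MISS, MISS, VC-HIT, VC-HIT, VC-HIT, MISS]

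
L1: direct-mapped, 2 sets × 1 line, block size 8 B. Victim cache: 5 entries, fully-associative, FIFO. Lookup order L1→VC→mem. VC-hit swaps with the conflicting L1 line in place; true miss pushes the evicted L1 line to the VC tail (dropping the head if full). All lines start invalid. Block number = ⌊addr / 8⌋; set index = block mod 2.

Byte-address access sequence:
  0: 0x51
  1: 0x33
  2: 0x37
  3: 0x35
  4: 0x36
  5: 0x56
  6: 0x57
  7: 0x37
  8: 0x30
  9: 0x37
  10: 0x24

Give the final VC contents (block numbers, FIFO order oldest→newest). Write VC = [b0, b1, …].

VC = [10, 6]

  [0] addr=0x51 blk=10 s=0: MISS | VC []
  [1] addr=0x33 blk=6 s=0: MISS | VC [10]
  [2] addr=0x37 blk=6 s=0: L1-HIT | VC [10]
  [3] addr=0x35 blk=6 s=0: L1-HIT | VC [10]
  [4] addr=0x36 blk=6 s=0: L1-HIT | VC [10]
  [5] addr=0x56 blk=10 s=0: VC-HIT | VC [6]
  [6] addr=0x57 blk=10 s=0: L1-HIT | VC [6]
  [7] addr=0x37 blk=6 s=0: VC-HIT | VC [10]
  [8] addr=0x30 blk=6 s=0: L1-HIT | VC [10]
  [9] addr=0x37 blk=6 s=0: L1-HIT | VC [10]
  [10] addr=0x24 blk=4 s=0: MISS | VC [10, 6]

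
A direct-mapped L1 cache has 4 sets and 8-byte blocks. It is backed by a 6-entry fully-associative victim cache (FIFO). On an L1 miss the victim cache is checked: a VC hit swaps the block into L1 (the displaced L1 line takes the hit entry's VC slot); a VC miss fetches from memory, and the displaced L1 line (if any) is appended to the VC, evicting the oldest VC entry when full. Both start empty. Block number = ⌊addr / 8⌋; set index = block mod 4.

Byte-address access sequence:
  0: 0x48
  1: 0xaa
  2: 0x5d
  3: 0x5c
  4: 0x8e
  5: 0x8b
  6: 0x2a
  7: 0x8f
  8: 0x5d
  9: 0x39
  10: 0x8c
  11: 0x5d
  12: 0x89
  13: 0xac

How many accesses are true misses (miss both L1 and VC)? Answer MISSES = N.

MISSES = 6

  [0] addr=0x48 blk=9 s=1: MISS | VC []
  [1] addr=0xaa blk=21 s=1: MISS | VC [9]
  [2] addr=0x5d blk=11 s=3: MISS | VC [9]
  [3] addr=0x5c blk=11 s=3: L1-HIT | VC [9]
  [4] addr=0x8e blk=17 s=1: MISS | VC [9, 21]
  [5] addr=0x8b blk=17 s=1: L1-HIT | VC [9, 21]
  [6] addr=0x2a blk=5 s=1: MISS | VC [9, 21, 17]
  [7] addr=0x8f blk=17 s=1: VC-HIT | VC [9, 21, 5]
  [8] addr=0x5d blk=11 s=3: L1-HIT | VC [9, 21, 5]
  [9] addr=0x39 blk=7 s=3: MISS | VC [9, 21, 5, 11]
  [10] addr=0x8c blk=17 s=1: L1-HIT | VC [9, 21, 5, 11]
  [11] addr=0x5d blk=11 s=3: VC-HIT | VC [9, 21, 5, 7]
  [12] addr=0x89 blk=17 s=1: L1-HIT | VC [9, 21, 5, 7]
  [13] addr=0xac blk=21 s=1: VC-HIT | VC [9, 17, 5, 7]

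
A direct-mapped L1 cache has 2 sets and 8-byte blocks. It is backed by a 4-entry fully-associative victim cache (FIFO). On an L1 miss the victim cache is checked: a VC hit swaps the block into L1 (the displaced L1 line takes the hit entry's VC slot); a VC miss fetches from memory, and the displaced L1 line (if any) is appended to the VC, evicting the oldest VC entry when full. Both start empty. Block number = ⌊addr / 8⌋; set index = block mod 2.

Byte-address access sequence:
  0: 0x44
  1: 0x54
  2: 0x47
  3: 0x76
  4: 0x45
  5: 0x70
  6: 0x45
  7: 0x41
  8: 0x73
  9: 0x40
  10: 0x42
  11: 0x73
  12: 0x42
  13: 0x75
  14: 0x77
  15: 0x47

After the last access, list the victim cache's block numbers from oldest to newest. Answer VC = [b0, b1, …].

  [0] addr=0x44 blk=8 s=0: MISS | VC []
  [1] addr=0x54 blk=10 s=0: MISS | VC [8]
  [2] addr=0x47 blk=8 s=0: VC-HIT | VC [10]
  [3] addr=0x76 blk=14 s=0: MISS | VC [10, 8]
  [4] addr=0x45 blk=8 s=0: VC-HIT | VC [10, 14]
  [5] addr=0x70 blk=14 s=0: VC-HIT | VC [10, 8]
  [6] addr=0x45 blk=8 s=0: VC-HIT | VC [10, 14]
  [7] addr=0x41 blk=8 s=0: L1-HIT | VC [10, 14]
  [8] addr=0x73 blk=14 s=0: VC-HIT | VC [10, 8]
  [9] addr=0x40 blk=8 s=0: VC-HIT | VC [10, 14]
  [10] addr=0x42 blk=8 s=0: L1-HIT | VC [10, 14]
  [11] addr=0x73 blk=14 s=0: VC-HIT | VC [10, 8]
  [12] addr=0x42 blk=8 s=0: VC-HIT | VC [10, 14]
  [13] addr=0x75 blk=14 s=0: VC-HIT | VC [10, 8]
  [14] addr=0x77 blk=14 s=0: L1-HIT | VC [10, 8]
  [15] addr=0x47 blk=8 s=0: VC-HIT | VC [10, 14]

VC = [10, 14]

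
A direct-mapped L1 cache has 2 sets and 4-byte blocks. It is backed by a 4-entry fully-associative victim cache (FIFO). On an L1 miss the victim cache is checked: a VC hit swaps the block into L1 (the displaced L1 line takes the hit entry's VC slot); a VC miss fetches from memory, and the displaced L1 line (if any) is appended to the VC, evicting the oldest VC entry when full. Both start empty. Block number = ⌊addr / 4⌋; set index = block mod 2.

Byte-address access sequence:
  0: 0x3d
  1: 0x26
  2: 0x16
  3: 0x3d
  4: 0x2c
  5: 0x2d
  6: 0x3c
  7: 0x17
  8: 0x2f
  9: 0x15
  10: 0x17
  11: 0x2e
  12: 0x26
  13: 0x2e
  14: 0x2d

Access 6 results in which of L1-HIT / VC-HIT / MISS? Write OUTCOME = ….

0: 0x3d (blk 15, set 1) → MISS  vc=[]
1: 0x26 (blk 9, set 1) → MISS  vc=[15]
2: 0x16 (blk 5, set 1) → MISS  vc=[15, 9]
3: 0x3d (blk 15, set 1) → VC-HIT  vc=[5, 9]
4: 0x2c (blk 11, set 1) → MISS  vc=[5, 9, 15]
5: 0x2d (blk 11, set 1) → L1-HIT  vc=[5, 9, 15]
6: 0x3c (blk 15, set 1) → VC-HIT  vc=[5, 9, 11]
7: 0x17 (blk 5, set 1) → VC-HIT  vc=[15, 9, 11]
8: 0x2f (blk 11, set 1) → VC-HIT  vc=[15, 9, 5]
9: 0x15 (blk 5, set 1) → VC-HIT  vc=[15, 9, 11]
10: 0x17 (blk 5, set 1) → L1-HIT  vc=[15, 9, 11]
11: 0x2e (blk 11, set 1) → VC-HIT  vc=[15, 9, 5]
12: 0x26 (blk 9, set 1) → VC-HIT  vc=[15, 11, 5]
13: 0x2e (blk 11, set 1) → VC-HIT  vc=[15, 9, 5]
14: 0x2d (blk 11, set 1) → L1-HIT  vc=[15, 9, 5]

OUTCOME = VC-HIT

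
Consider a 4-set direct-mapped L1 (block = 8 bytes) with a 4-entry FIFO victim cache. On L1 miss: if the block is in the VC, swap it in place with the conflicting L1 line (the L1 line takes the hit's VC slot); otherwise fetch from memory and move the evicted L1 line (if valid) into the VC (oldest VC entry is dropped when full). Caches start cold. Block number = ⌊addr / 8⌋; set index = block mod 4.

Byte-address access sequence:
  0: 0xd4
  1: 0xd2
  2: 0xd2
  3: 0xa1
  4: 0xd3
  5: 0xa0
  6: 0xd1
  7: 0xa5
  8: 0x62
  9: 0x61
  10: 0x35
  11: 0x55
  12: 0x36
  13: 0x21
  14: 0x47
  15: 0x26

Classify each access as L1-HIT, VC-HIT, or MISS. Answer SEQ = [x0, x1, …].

SEQ = [MISS, L1-HIT, L1-HIT, MISS, L1-HIT, L1-HIT, L1-HIT, L1-HIT, MISS, L1-HIT, MISS, MISS, VC-HIT, MISS, MISS, VC-HIT]

#0 0xd4→b26/s2 MISS; vc=[]
#1 0xd2→b26/s2 L1-HIT; vc=[]
#2 0xd2→b26/s2 L1-HIT; vc=[]
#3 0xa1→b20/s0 MISS; vc=[]
#4 0xd3→b26/s2 L1-HIT; vc=[]
#5 0xa0→b20/s0 L1-HIT; vc=[]
#6 0xd1→b26/s2 L1-HIT; vc=[]
#7 0xa5→b20/s0 L1-HIT; vc=[]
#8 0x62→b12/s0 MISS; vc=[20]
#9 0x61→b12/s0 L1-HIT; vc=[20]
#10 0x35→b6/s2 MISS; vc=[20,26]
#11 0x55→b10/s2 MISS; vc=[20,26,6]
#12 0x36→b6/s2 VC-HIT; vc=[20,26,10]
#13 0x21→b4/s0 MISS; vc=[20,26,10,12]
#14 0x47→b8/s0 MISS; vc=[26,10,12,4]
#15 0x26→b4/s0 VC-HIT; vc=[26,10,12,8]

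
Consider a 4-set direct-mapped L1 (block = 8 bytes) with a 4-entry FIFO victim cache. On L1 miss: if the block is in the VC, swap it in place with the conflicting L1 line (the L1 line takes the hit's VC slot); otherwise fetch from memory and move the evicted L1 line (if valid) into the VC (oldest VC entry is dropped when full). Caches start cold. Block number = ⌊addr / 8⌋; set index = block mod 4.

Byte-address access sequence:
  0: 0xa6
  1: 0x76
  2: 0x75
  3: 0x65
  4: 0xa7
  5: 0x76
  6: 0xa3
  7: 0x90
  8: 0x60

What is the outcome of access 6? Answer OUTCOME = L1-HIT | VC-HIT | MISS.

OUTCOME = L1-HIT

  [0] addr=0xa6 blk=20 s=0: MISS | VC []
  [1] addr=0x76 blk=14 s=2: MISS | VC []
  [2] addr=0x75 blk=14 s=2: L1-HIT | VC []
  [3] addr=0x65 blk=12 s=0: MISS | VC [20]
  [4] addr=0xa7 blk=20 s=0: VC-HIT | VC [12]
  [5] addr=0x76 blk=14 s=2: L1-HIT | VC [12]
  [6] addr=0xa3 blk=20 s=0: L1-HIT | VC [12]
  [7] addr=0x90 blk=18 s=2: MISS | VC [12, 14]
  [8] addr=0x60 blk=12 s=0: VC-HIT | VC [20, 14]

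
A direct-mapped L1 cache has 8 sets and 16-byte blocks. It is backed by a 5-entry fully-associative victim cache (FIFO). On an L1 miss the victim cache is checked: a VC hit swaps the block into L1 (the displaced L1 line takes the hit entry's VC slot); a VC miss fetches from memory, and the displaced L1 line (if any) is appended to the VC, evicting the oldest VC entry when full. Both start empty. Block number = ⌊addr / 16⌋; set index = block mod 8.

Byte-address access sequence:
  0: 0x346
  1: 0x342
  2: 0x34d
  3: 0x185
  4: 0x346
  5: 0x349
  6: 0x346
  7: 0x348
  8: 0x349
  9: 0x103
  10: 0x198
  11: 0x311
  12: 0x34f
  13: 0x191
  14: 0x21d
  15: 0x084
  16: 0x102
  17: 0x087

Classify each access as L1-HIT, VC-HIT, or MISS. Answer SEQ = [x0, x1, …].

  [0] addr=0x346 blk=52 s=4: MISS | VC []
  [1] addr=0x342 blk=52 s=4: L1-HIT | VC []
  [2] addr=0x34d blk=52 s=4: L1-HIT | VC []
  [3] addr=0x185 blk=24 s=0: MISS | VC []
  [4] addr=0x346 blk=52 s=4: L1-HIT | VC []
  [5] addr=0x349 blk=52 s=4: L1-HIT | VC []
  [6] addr=0x346 blk=52 s=4: L1-HIT | VC []
  [7] addr=0x348 blk=52 s=4: L1-HIT | VC []
  [8] addr=0x349 blk=52 s=4: L1-HIT | VC []
  [9] addr=0x103 blk=16 s=0: MISS | VC [24]
  [10] addr=0x198 blk=25 s=1: MISS | VC [24]
  [11] addr=0x311 blk=49 s=1: MISS | VC [24, 25]
  [12] addr=0x34f blk=52 s=4: L1-HIT | VC [24, 25]
  [13] addr=0x191 blk=25 s=1: VC-HIT | VC [24, 49]
  [14] addr=0x21d blk=33 s=1: MISS | VC [24, 49, 25]
  [15] addr=0x84 blk=8 s=0: MISS | VC [24, 49, 25, 16]
  [16] addr=0x102 blk=16 s=0: VC-HIT | VC [24, 49, 25, 8]
  [17] addr=0x87 blk=8 s=0: VC-HIT | VC [24, 49, 25, 16]

SEQ = [MISS, L1-HIT, L1-HIT, MISS, L1-HIT, L1-HIT, L1-HIT, L1-HIT, L1-HIT, MISS, MISS, MISS, L1-HIT, VC-HIT, MISS, MISS, VC-HIT, VC-HIT]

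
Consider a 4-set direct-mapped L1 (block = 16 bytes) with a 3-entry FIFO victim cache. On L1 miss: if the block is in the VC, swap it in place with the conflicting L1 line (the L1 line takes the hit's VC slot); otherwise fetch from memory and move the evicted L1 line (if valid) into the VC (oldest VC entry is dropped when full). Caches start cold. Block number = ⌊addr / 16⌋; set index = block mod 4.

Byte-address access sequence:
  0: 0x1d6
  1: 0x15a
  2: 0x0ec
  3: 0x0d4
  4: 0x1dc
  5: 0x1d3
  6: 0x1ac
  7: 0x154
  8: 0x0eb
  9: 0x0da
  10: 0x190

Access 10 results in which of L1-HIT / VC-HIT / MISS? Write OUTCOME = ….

0: 0x1d6 (blk 29, set 1) → MISS  vc=[]
1: 0x15a (blk 21, set 1) → MISS  vc=[29]
2: 0xec (blk 14, set 2) → MISS  vc=[29]
3: 0xd4 (blk 13, set 1) → MISS  vc=[29, 21]
4: 0x1dc (blk 29, set 1) → VC-HIT  vc=[13, 21]
5: 0x1d3 (blk 29, set 1) → L1-HIT  vc=[13, 21]
6: 0x1ac (blk 26, set 2) → MISS  vc=[13, 21, 14]
7: 0x154 (blk 21, set 1) → VC-HIT  vc=[13, 29, 14]
8: 0xeb (blk 14, set 2) → VC-HIT  vc=[13, 29, 26]
9: 0xda (blk 13, set 1) → VC-HIT  vc=[21, 29, 26]
10: 0x190 (blk 25, set 1) → MISS  vc=[29, 26, 13]

OUTCOME = MISS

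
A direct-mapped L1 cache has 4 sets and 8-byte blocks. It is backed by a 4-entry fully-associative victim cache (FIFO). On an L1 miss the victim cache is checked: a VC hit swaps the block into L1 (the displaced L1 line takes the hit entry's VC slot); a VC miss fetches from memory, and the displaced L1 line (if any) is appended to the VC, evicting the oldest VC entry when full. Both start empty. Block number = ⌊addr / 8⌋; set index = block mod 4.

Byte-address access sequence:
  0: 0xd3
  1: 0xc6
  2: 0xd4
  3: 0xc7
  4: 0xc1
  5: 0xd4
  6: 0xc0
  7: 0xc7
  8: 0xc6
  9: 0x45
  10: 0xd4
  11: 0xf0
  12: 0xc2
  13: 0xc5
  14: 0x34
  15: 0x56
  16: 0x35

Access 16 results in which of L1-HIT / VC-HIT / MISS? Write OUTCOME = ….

OUTCOME = VC-HIT

  [0] addr=0xd3 blk=26 s=2: MISS | VC []
  [1] addr=0xc6 blk=24 s=0: MISS | VC []
  [2] addr=0xd4 blk=26 s=2: L1-HIT | VC []
  [3] addr=0xc7 blk=24 s=0: L1-HIT | VC []
  [4] addr=0xc1 blk=24 s=0: L1-HIT | VC []
  [5] addr=0xd4 blk=26 s=2: L1-HIT | VC []
  [6] addr=0xc0 blk=24 s=0: L1-HIT | VC []
  [7] addr=0xc7 blk=24 s=0: L1-HIT | VC []
  [8] addr=0xc6 blk=24 s=0: L1-HIT | VC []
  [9] addr=0x45 blk=8 s=0: MISS | VC [24]
  [10] addr=0xd4 blk=26 s=2: L1-HIT | VC [24]
  [11] addr=0xf0 blk=30 s=2: MISS | VC [24, 26]
  [12] addr=0xc2 blk=24 s=0: VC-HIT | VC [8, 26]
  [13] addr=0xc5 blk=24 s=0: L1-HIT | VC [8, 26]
  [14] addr=0x34 blk=6 s=2: MISS | VC [8, 26, 30]
  [15] addr=0x56 blk=10 s=2: MISS | VC [8, 26, 30, 6]
  [16] addr=0x35 blk=6 s=2: VC-HIT | VC [8, 26, 30, 10]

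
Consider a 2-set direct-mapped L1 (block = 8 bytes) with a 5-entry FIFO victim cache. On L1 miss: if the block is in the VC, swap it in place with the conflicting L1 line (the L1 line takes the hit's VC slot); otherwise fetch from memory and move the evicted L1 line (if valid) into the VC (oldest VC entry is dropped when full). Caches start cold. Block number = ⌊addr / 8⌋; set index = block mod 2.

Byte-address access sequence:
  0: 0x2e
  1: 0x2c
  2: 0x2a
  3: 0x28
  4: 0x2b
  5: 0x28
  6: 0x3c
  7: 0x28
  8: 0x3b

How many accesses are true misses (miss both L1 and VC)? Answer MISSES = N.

  [0] addr=0x2e blk=5 s=1: MISS | VC []
  [1] addr=0x2c blk=5 s=1: L1-HIT | VC []
  [2] addr=0x2a blk=5 s=1: L1-HIT | VC []
  [3] addr=0x28 blk=5 s=1: L1-HIT | VC []
  [4] addr=0x2b blk=5 s=1: L1-HIT | VC []
  [5] addr=0x28 blk=5 s=1: L1-HIT | VC []
  [6] addr=0x3c blk=7 s=1: MISS | VC [5]
  [7] addr=0x28 blk=5 s=1: VC-HIT | VC [7]
  [8] addr=0x3b blk=7 s=1: VC-HIT | VC [5]

MISSES = 2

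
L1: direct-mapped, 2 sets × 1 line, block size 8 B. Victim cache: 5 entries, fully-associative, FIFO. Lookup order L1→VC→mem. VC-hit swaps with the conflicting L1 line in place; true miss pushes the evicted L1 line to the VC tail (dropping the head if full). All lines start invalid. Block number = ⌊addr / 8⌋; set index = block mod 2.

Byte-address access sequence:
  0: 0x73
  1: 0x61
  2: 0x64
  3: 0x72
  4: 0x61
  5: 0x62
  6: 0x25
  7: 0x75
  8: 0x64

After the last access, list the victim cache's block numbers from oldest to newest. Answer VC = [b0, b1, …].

VC = [4, 14]

  [0] addr=0x73 blk=14 s=0: MISS | VC []
  [1] addr=0x61 blk=12 s=0: MISS | VC [14]
  [2] addr=0x64 blk=12 s=0: L1-HIT | VC [14]
  [3] addr=0x72 blk=14 s=0: VC-HIT | VC [12]
  [4] addr=0x61 blk=12 s=0: VC-HIT | VC [14]
  [5] addr=0x62 blk=12 s=0: L1-HIT | VC [14]
  [6] addr=0x25 blk=4 s=0: MISS | VC [14, 12]
  [7] addr=0x75 blk=14 s=0: VC-HIT | VC [4, 12]
  [8] addr=0x64 blk=12 s=0: VC-HIT | VC [4, 14]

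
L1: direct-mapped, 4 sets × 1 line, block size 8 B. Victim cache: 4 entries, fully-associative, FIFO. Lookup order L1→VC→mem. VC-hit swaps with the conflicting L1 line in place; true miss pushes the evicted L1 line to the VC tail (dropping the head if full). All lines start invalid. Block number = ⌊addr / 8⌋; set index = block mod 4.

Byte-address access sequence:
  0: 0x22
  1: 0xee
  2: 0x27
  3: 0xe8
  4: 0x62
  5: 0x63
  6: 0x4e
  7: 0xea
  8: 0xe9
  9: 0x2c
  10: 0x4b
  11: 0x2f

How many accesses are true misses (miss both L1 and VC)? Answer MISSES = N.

0: 0x22 (blk 4, set 0) → MISS  vc=[]
1: 0xee (blk 29, set 1) → MISS  vc=[]
2: 0x27 (blk 4, set 0) → L1-HIT  vc=[]
3: 0xe8 (blk 29, set 1) → L1-HIT  vc=[]
4: 0x62 (blk 12, set 0) → MISS  vc=[4]
5: 0x63 (blk 12, set 0) → L1-HIT  vc=[4]
6: 0x4e (blk 9, set 1) → MISS  vc=[4, 29]
7: 0xea (blk 29, set 1) → VC-HIT  vc=[4, 9]
8: 0xe9 (blk 29, set 1) → L1-HIT  vc=[4, 9]
9: 0x2c (blk 5, set 1) → MISS  vc=[4, 9, 29]
10: 0x4b (blk 9, set 1) → VC-HIT  vc=[4, 5, 29]
11: 0x2f (blk 5, set 1) → VC-HIT  vc=[4, 9, 29]

MISSES = 5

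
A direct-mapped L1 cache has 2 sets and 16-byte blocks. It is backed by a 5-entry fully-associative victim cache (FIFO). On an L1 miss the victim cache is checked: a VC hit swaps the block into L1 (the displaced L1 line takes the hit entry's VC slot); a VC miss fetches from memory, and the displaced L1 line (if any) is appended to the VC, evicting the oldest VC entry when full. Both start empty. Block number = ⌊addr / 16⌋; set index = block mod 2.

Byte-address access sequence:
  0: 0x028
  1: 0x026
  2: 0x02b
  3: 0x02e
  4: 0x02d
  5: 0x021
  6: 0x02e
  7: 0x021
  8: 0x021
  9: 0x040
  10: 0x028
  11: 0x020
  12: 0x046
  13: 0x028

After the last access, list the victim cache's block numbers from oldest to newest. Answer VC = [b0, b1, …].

#0 0x28→b2/s0 MISS; vc=[]
#1 0x26→b2/s0 L1-HIT; vc=[]
#2 0x2b→b2/s0 L1-HIT; vc=[]
#3 0x2e→b2/s0 L1-HIT; vc=[]
#4 0x2d→b2/s0 L1-HIT; vc=[]
#5 0x21→b2/s0 L1-HIT; vc=[]
#6 0x2e→b2/s0 L1-HIT; vc=[]
#7 0x21→b2/s0 L1-HIT; vc=[]
#8 0x21→b2/s0 L1-HIT; vc=[]
#9 0x40→b4/s0 MISS; vc=[2]
#10 0x28→b2/s0 VC-HIT; vc=[4]
#11 0x20→b2/s0 L1-HIT; vc=[4]
#12 0x46→b4/s0 VC-HIT; vc=[2]
#13 0x28→b2/s0 VC-HIT; vc=[4]

VC = [4]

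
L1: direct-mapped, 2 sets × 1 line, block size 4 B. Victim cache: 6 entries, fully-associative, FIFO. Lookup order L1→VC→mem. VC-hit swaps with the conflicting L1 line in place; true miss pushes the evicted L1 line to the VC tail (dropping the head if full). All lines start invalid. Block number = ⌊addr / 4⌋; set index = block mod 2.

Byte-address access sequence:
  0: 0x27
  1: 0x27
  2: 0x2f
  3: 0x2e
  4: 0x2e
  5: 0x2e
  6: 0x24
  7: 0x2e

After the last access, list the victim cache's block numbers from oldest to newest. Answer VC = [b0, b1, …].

#0 0x27→b9/s1 MISS; vc=[]
#1 0x27→b9/s1 L1-HIT; vc=[]
#2 0x2f→b11/s1 MISS; vc=[9]
#3 0x2e→b11/s1 L1-HIT; vc=[9]
#4 0x2e→b11/s1 L1-HIT; vc=[9]
#5 0x2e→b11/s1 L1-HIT; vc=[9]
#6 0x24→b9/s1 VC-HIT; vc=[11]
#7 0x2e→b11/s1 VC-HIT; vc=[9]

VC = [9]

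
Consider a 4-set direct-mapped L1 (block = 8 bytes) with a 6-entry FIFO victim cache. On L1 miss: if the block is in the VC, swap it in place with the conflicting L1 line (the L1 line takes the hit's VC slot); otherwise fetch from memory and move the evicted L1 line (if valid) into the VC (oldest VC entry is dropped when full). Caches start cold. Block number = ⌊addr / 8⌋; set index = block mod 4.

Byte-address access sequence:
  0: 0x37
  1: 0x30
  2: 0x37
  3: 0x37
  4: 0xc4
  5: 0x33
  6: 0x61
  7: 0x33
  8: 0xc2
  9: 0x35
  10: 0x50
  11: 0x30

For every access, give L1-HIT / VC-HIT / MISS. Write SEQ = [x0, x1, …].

#0 0x37→b6/s2 MISS; vc=[]
#1 0x30→b6/s2 L1-HIT; vc=[]
#2 0x37→b6/s2 L1-HIT; vc=[]
#3 0x37→b6/s2 L1-HIT; vc=[]
#4 0xc4→b24/s0 MISS; vc=[]
#5 0x33→b6/s2 L1-HIT; vc=[]
#6 0x61→b12/s0 MISS; vc=[24]
#7 0x33→b6/s2 L1-HIT; vc=[24]
#8 0xc2→b24/s0 VC-HIT; vc=[12]
#9 0x35→b6/s2 L1-HIT; vc=[12]
#10 0x50→b10/s2 MISS; vc=[12,6]
#11 0x30→b6/s2 VC-HIT; vc=[12,10]

SEQ = [MISS, L1-HIT, L1-HIT, L1-HIT, MISS, L1-HIT, MISS, L1-HIT, VC-HIT, L1-HIT, MISS, VC-HIT]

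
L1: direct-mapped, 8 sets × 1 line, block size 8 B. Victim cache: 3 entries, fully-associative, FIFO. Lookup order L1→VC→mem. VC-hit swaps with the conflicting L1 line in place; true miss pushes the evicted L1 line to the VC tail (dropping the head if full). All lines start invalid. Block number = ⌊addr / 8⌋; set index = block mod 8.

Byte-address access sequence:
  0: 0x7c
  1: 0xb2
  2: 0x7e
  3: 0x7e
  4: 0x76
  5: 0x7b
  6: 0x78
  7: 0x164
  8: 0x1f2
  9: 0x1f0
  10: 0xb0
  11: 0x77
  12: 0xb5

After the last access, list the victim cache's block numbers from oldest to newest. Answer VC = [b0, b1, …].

VC = [62, 14]

#0 0x7c→b15/s7 MISS; vc=[]
#1 0xb2→b22/s6 MISS; vc=[]
#2 0x7e→b15/s7 L1-HIT; vc=[]
#3 0x7e→b15/s7 L1-HIT; vc=[]
#4 0x76→b14/s6 MISS; vc=[22]
#5 0x7b→b15/s7 L1-HIT; vc=[22]
#6 0x78→b15/s7 L1-HIT; vc=[22]
#7 0x164→b44/s4 MISS; vc=[22]
#8 0x1f2→b62/s6 MISS; vc=[22,14]
#9 0x1f0→b62/s6 L1-HIT; vc=[22,14]
#10 0xb0→b22/s6 VC-HIT; vc=[62,14]
#11 0x77→b14/s6 VC-HIT; vc=[62,22]
#12 0xb5→b22/s6 VC-HIT; vc=[62,14]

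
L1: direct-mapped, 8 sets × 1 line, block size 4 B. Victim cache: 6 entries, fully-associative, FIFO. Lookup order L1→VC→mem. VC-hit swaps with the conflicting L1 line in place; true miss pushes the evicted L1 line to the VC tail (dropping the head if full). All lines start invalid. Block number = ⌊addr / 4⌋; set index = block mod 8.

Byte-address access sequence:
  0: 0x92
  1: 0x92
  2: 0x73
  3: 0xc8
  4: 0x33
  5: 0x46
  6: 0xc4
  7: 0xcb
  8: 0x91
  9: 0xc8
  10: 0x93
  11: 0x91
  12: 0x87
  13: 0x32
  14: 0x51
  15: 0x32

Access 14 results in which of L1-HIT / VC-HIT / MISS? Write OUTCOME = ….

OUTCOME = MISS

#0 0x92→b36/s4 MISS; vc=[]
#1 0x92→b36/s4 L1-HIT; vc=[]
#2 0x73→b28/s4 MISS; vc=[36]
#3 0xc8→b50/s2 MISS; vc=[36]
#4 0x33→b12/s4 MISS; vc=[36,28]
#5 0x46→b17/s1 MISS; vc=[36,28]
#6 0xc4→b49/s1 MISS; vc=[36,28,17]
#7 0xcb→b50/s2 L1-HIT; vc=[36,28,17]
#8 0x91→b36/s4 VC-HIT; vc=[12,28,17]
#9 0xc8→b50/s2 L1-HIT; vc=[12,28,17]
#10 0x93→b36/s4 L1-HIT; vc=[12,28,17]
#11 0x91→b36/s4 L1-HIT; vc=[12,28,17]
#12 0x87→b33/s1 MISS; vc=[12,28,17,49]
#13 0x32→b12/s4 VC-HIT; vc=[36,28,17,49]
#14 0x51→b20/s4 MISS; vc=[36,28,17,49,12]
#15 0x32→b12/s4 VC-HIT; vc=[36,28,17,49,20]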